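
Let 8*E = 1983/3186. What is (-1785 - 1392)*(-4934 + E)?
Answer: 14797266859/944 ≈ 1.5675e+7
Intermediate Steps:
E = 661/8496 (E = (1983/3186)/8 = (1983*(1/3186))/8 = (1/8)*(661/1062) = 661/8496 ≈ 0.077801)
(-1785 - 1392)*(-4934 + E) = (-1785 - 1392)*(-4934 + 661/8496) = -3177*(-41918603/8496) = 14797266859/944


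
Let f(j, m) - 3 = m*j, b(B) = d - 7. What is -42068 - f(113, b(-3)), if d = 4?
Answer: -41732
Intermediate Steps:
b(B) = -3 (b(B) = 4 - 7 = -3)
f(j, m) = 3 + j*m (f(j, m) = 3 + m*j = 3 + j*m)
-42068 - f(113, b(-3)) = -42068 - (3 + 113*(-3)) = -42068 - (3 - 339) = -42068 - 1*(-336) = -42068 + 336 = -41732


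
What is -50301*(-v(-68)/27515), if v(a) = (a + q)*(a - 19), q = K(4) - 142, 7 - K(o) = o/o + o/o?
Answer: 179423667/5503 ≈ 32605.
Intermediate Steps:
K(o) = 5 (K(o) = 7 - (o/o + o/o) = 7 - (1 + 1) = 7 - 1*2 = 7 - 2 = 5)
q = -137 (q = 5 - 142 = -137)
v(a) = (-137 + a)*(-19 + a) (v(a) = (a - 137)*(a - 19) = (-137 + a)*(-19 + a))
-50301*(-v(-68)/27515) = -50301/((-27515/(2603 + (-68)**2 - 156*(-68)))) = -50301/((-27515/(2603 + 4624 + 10608))) = -50301/((-27515/17835)) = -50301/((-27515*1/17835)) = -50301/(-5503/3567) = -50301*(-3567/5503) = 179423667/5503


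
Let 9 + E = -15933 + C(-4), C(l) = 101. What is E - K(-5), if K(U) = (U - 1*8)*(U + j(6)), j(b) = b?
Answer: -15828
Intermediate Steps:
K(U) = (-8 + U)*(6 + U) (K(U) = (U - 1*8)*(U + 6) = (U - 8)*(6 + U) = (-8 + U)*(6 + U))
E = -15841 (E = -9 + (-15933 + 101) = -9 - 15832 = -15841)
E - K(-5) = -15841 - (-48 + (-5)² - 2*(-5)) = -15841 - (-48 + 25 + 10) = -15841 - 1*(-13) = -15841 + 13 = -15828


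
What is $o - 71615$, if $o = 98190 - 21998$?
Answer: $4577$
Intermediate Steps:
$o = 76192$
$o - 71615 = 76192 - 71615 = 4577$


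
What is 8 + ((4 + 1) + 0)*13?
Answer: 73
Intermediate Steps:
8 + ((4 + 1) + 0)*13 = 8 + (5 + 0)*13 = 8 + 5*13 = 8 + 65 = 73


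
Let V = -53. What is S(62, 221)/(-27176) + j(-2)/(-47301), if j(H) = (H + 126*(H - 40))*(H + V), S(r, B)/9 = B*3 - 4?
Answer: -8193378151/1285451976 ≈ -6.3739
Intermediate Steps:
S(r, B) = -36 + 27*B (S(r, B) = 9*(B*3 - 4) = 9*(3*B - 4) = 9*(-4 + 3*B) = -36 + 27*B)
j(H) = (-5040 + 127*H)*(-53 + H) (j(H) = (H + 126*(H - 40))*(H - 53) = (H + 126*(-40 + H))*(-53 + H) = (H + (-5040 + 126*H))*(-53 + H) = (-5040 + 127*H)*(-53 + H))
S(62, 221)/(-27176) + j(-2)/(-47301) = (-36 + 27*221)/(-27176) + (267120 - 11771*(-2) + 127*(-2)**2)/(-47301) = (-36 + 5967)*(-1/27176) + (267120 + 23542 + 127*4)*(-1/47301) = 5931*(-1/27176) + (267120 + 23542 + 508)*(-1/47301) = -5931/27176 + 291170*(-1/47301) = -5931/27176 - 291170/47301 = -8193378151/1285451976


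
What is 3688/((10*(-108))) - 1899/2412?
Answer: -152033/36180 ≈ -4.2021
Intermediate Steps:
3688/((10*(-108))) - 1899/2412 = 3688/(-1080) - 1899*1/2412 = 3688*(-1/1080) - 211/268 = -461/135 - 211/268 = -152033/36180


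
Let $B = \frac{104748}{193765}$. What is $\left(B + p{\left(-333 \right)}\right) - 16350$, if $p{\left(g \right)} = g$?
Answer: $- \frac{3232476747}{193765} \approx -16682.0$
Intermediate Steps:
$B = \frac{104748}{193765}$ ($B = 104748 \cdot \frac{1}{193765} = \frac{104748}{193765} \approx 0.54059$)
$\left(B + p{\left(-333 \right)}\right) - 16350 = \left(\frac{104748}{193765} - 333\right) - 16350 = - \frac{64418997}{193765} - 16350 = - \frac{3232476747}{193765}$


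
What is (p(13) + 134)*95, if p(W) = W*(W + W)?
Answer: 44840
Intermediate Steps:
p(W) = 2*W² (p(W) = W*(2*W) = 2*W²)
(p(13) + 134)*95 = (2*13² + 134)*95 = (2*169 + 134)*95 = (338 + 134)*95 = 472*95 = 44840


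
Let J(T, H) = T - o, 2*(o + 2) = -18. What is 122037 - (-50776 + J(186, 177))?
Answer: 172616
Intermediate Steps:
o = -11 (o = -2 + (½)*(-18) = -2 - 9 = -11)
J(T, H) = 11 + T (J(T, H) = T - 1*(-11) = T + 11 = 11 + T)
122037 - (-50776 + J(186, 177)) = 122037 - (-50776 + (11 + 186)) = 122037 - (-50776 + 197) = 122037 - 1*(-50579) = 122037 + 50579 = 172616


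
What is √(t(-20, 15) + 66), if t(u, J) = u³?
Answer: I*√7934 ≈ 89.073*I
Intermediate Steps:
√(t(-20, 15) + 66) = √((-20)³ + 66) = √(-8000 + 66) = √(-7934) = I*√7934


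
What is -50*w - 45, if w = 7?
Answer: -395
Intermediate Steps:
-50*w - 45 = -50*7 - 45 = -350 - 45 = -395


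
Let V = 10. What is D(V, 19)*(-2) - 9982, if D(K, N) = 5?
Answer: -9992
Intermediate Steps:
D(V, 19)*(-2) - 9982 = 5*(-2) - 9982 = -10 - 9982 = -9992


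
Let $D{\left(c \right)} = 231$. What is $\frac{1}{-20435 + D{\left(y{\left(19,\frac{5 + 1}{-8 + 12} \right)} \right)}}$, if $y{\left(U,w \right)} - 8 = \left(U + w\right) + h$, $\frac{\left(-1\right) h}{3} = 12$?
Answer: $- \frac{1}{20204} \approx -4.9495 \cdot 10^{-5}$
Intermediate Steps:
$h = -36$ ($h = \left(-3\right) 12 = -36$)
$y{\left(U,w \right)} = -28 + U + w$ ($y{\left(U,w \right)} = 8 - \left(36 - U - w\right) = 8 + \left(-36 + U + w\right) = -28 + U + w$)
$\frac{1}{-20435 + D{\left(y{\left(19,\frac{5 + 1}{-8 + 12} \right)} \right)}} = \frac{1}{-20435 + 231} = \frac{1}{-20204} = - \frac{1}{20204}$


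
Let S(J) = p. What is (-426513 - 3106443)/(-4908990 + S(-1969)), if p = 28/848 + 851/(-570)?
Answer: 213461201520/296601264011 ≈ 0.71969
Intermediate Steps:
p = -88211/60420 (p = 28*(1/848) + 851*(-1/570) = 7/212 - 851/570 = -88211/60420 ≈ -1.4600)
S(J) = -88211/60420
(-426513 - 3106443)/(-4908990 + S(-1969)) = (-426513 - 3106443)/(-4908990 - 88211/60420) = -3532956/(-296601264011/60420) = -3532956*(-60420/296601264011) = 213461201520/296601264011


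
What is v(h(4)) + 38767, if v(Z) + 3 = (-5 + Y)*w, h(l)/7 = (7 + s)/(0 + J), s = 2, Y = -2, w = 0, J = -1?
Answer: 38764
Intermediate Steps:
h(l) = -63 (h(l) = 7*((7 + 2)/(0 - 1)) = 7*(9/(-1)) = 7*(9*(-1)) = 7*(-9) = -63)
v(Z) = -3 (v(Z) = -3 + (-5 - 2)*0 = -3 - 7*0 = -3 + 0 = -3)
v(h(4)) + 38767 = -3 + 38767 = 38764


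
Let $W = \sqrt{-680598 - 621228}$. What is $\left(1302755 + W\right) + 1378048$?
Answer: $2680803 + i \sqrt{1301826} \approx 2.6808 \cdot 10^{6} + 1141.0 i$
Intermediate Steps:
$W = i \sqrt{1301826}$ ($W = \sqrt{-1301826} = i \sqrt{1301826} \approx 1141.0 i$)
$\left(1302755 + W\right) + 1378048 = \left(1302755 + i \sqrt{1301826}\right) + 1378048 = 2680803 + i \sqrt{1301826}$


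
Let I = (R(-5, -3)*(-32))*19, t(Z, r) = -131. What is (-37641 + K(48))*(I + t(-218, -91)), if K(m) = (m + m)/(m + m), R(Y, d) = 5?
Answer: 119356440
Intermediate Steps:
K(m) = 1 (K(m) = (2*m)/((2*m)) = (2*m)*(1/(2*m)) = 1)
I = -3040 (I = (5*(-32))*19 = -160*19 = -3040)
(-37641 + K(48))*(I + t(-218, -91)) = (-37641 + 1)*(-3040 - 131) = -37640*(-3171) = 119356440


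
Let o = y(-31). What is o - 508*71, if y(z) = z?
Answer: -36099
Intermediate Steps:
o = -31
o - 508*71 = -31 - 508*71 = -31 - 36068 = -36099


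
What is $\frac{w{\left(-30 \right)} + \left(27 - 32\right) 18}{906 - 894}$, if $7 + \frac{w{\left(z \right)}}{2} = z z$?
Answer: $\frac{424}{3} \approx 141.33$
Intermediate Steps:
$w{\left(z \right)} = -14 + 2 z^{2}$ ($w{\left(z \right)} = -14 + 2 z z = -14 + 2 z^{2}$)
$\frac{w{\left(-30 \right)} + \left(27 - 32\right) 18}{906 - 894} = \frac{\left(-14 + 2 \left(-30\right)^{2}\right) + \left(27 - 32\right) 18}{906 - 894} = \frac{\left(-14 + 2 \cdot 900\right) - 90}{12} = \left(\left(-14 + 1800\right) - 90\right) \frac{1}{12} = \left(1786 - 90\right) \frac{1}{12} = 1696 \cdot \frac{1}{12} = \frac{424}{3}$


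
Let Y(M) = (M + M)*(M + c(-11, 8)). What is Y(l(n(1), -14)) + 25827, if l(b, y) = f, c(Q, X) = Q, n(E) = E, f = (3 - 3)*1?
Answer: 25827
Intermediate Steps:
f = 0 (f = 0*1 = 0)
l(b, y) = 0
Y(M) = 2*M*(-11 + M) (Y(M) = (M + M)*(M - 11) = (2*M)*(-11 + M) = 2*M*(-11 + M))
Y(l(n(1), -14)) + 25827 = 2*0*(-11 + 0) + 25827 = 2*0*(-11) + 25827 = 0 + 25827 = 25827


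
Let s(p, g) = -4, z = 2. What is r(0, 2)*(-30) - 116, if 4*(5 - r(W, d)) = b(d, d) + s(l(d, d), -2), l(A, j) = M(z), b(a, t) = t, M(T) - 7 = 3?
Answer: -281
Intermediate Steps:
M(T) = 10 (M(T) = 7 + 3 = 10)
l(A, j) = 10
r(W, d) = 6 - d/4 (r(W, d) = 5 - (d - 4)/4 = 5 - (-4 + d)/4 = 5 + (1 - d/4) = 6 - d/4)
r(0, 2)*(-30) - 116 = (6 - 1/4*2)*(-30) - 116 = (6 - 1/2)*(-30) - 116 = (11/2)*(-30) - 116 = -165 - 116 = -281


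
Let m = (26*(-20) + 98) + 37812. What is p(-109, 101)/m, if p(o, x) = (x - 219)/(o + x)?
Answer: 59/149560 ≈ 0.00039449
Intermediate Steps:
p(o, x) = (-219 + x)/(o + x)
m = 37390 (m = (-520 + 98) + 37812 = -422 + 37812 = 37390)
p(-109, 101)/m = ((-219 + 101)/(-109 + 101))/37390 = (-118/(-8))*(1/37390) = -1/8*(-118)*(1/37390) = (59/4)*(1/37390) = 59/149560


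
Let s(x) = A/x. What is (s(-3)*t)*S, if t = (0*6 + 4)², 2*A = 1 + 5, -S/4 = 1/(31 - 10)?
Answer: 64/21 ≈ 3.0476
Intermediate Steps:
S = -4/21 (S = -4/(31 - 10) = -4/21 ≈ -0.19048)
A = 3 (A = (1 + 5)/2 = (½)*6 = 3)
t = 16 (t = (0 + 4)² = 4² = 16)
s(x) = 3/x
(s(-3)*t)*S = ((3/(-3))*16)*(-4/21) = ((3*(-⅓))*16)*(-4/21) = -1*16*(-4/21) = -16*(-4/21) = 64/21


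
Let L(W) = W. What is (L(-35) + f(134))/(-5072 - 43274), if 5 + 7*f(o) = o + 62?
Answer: 27/169211 ≈ 0.00015956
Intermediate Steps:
f(o) = 57/7 + o/7 (f(o) = -5/7 + (o + 62)/7 = -5/7 + (62 + o)/7 = -5/7 + (62/7 + o/7) = 57/7 + o/7)
(L(-35) + f(134))/(-5072 - 43274) = (-35 + (57/7 + (1/7)*134))/(-5072 - 43274) = (-35 + (57/7 + 134/7))/(-48346) = (-35 + 191/7)*(-1/48346) = -54/7*(-1/48346) = 27/169211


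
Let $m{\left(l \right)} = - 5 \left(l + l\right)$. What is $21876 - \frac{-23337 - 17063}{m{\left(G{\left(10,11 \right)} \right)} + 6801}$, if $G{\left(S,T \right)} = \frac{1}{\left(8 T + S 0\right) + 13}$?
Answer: $\frac{15030507916}{686891} \approx 21882.0$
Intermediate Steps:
$G{\left(S,T \right)} = \frac{1}{13 + 8 T}$ ($G{\left(S,T \right)} = \frac{1}{\left(8 T + 0\right) + 13} = \frac{1}{8 T + 13} = \frac{1}{13 + 8 T}$)
$m{\left(l \right)} = - 10 l$ ($m{\left(l \right)} = - 5 \cdot 2 l = - 10 l$)
$21876 - \frac{-23337 - 17063}{m{\left(G{\left(10,11 \right)} \right)} + 6801} = 21876 - \frac{-23337 - 17063}{- \frac{10}{13 + 8 \cdot 11} + 6801} = 21876 - - \frac{40400}{- \frac{10}{13 + 88} + 6801} = 21876 - - \frac{40400}{- \frac{10}{101} + 6801} = 21876 - - \frac{40400}{\frac{686891}{101}} = 21876 - \left(-40400\right) \frac{101}{686891} = 21876 - - \frac{4080400}{686891} = 21876 + \frac{4080400}{686891} = \frac{15030507916}{686891}$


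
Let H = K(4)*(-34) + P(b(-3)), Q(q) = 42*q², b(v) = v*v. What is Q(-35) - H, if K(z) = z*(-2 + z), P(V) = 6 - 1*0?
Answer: 51716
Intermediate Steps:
b(v) = v²
P(V) = 6 (P(V) = 6 + 0 = 6)
H = -266 (H = (4*(-2 + 4))*(-34) + 6 = (4*2)*(-34) + 6 = 8*(-34) + 6 = -272 + 6 = -266)
Q(-35) - H = 42*(-35)² - 1*(-266) = 42*1225 + 266 = 51450 + 266 = 51716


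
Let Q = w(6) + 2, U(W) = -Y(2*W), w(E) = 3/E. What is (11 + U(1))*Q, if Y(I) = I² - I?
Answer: 45/2 ≈ 22.500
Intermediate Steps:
U(W) = -2*W*(-1 + 2*W)
Q = 5/2 (Q = 3/6 + 2 = 3*(⅙) + 2 = ½ + 2 = 5/2 ≈ 2.5000)
(11 + U(1))*Q = (11 + 2*1*(1 - 2*1))*(5/2) = (11 + 2*1*(1 - 2))*(5/2) = (11 + 2*1*(-1))*(5/2) = (11 - 2)*(5/2) = 9*(5/2) = 45/2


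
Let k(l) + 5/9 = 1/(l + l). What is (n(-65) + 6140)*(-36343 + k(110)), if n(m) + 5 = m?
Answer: -43679860217/198 ≈ -2.2061e+8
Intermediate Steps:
n(m) = -5 + m
k(l) = -5/9 + 1/(2*l) (k(l) = -5/9 + 1/(l + l) = -5/9 + 1/(2*l))
(n(-65) + 6140)*(-36343 + k(110)) = ((-5 - 65) + 6140)*(-36343 + (1/18)*(9 - 10*110)/110) = (-70 + 6140)*(-36343 + (1/18)*(1/110)*(9 - 1100)) = 6070*(-36343 + (1/18)*(1/110)*(-1091)) = 6070*(-36343 - 1091/1980) = 6070*(-71960231/1980) = -43679860217/198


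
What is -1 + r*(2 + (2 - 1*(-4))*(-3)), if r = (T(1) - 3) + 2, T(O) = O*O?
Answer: -1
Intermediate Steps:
T(O) = O²
r = 0 (r = (1² - 3) + 2 = (1 - 3) + 2 = -2 + 2 = 0)
-1 + r*(2 + (2 - 1*(-4))*(-3)) = -1 + 0*(2 + (2 - 1*(-4))*(-3)) = -1 + 0*(2 + (2 + 4)*(-3)) = -1 + 0*(2 + 6*(-3)) = -1 + 0*(2 - 18) = -1 + 0*(-16) = -1 + 0 = -1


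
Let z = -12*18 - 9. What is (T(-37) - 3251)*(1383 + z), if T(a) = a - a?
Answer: -3764658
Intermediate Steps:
T(a) = 0
z = -225 (z = -216 - 9 = -225)
(T(-37) - 3251)*(1383 + z) = (0 - 3251)*(1383 - 225) = -3251*1158 = -3764658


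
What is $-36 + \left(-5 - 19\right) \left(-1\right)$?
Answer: $-12$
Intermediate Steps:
$-36 + \left(-5 - 19\right) \left(-1\right) = -36 - -24 = -36 + 24 = -12$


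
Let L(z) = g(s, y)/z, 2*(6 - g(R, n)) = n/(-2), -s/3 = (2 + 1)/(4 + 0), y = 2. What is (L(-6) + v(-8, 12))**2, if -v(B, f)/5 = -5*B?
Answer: 5822569/144 ≈ 40435.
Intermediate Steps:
v(B, f) = 25*B (v(B, f) = -(-25)*B = 25*B)
s = -9/4 (s = -3*(2 + 1)/(4 + 0) = -9/4 ≈ -2.2500)
g(R, n) = 6 + n/4 (g(R, n) = 6 - n/(2*(-2)) = 6 - n*(-1)/(2*2) = 6 - (-1)*n/4 = 6 + n/4)
L(z) = 13/(2*z) (L(z) = (6 + (1/4)*2)/z = (6 + 1/2)/z = 13/(2*z))
(L(-6) + v(-8, 12))**2 = ((13/2)/(-6) + 25*(-8))**2 = ((13/2)*(-1/6) - 200)**2 = (-13/12 - 200)**2 = (-2413/12)**2 = 5822569/144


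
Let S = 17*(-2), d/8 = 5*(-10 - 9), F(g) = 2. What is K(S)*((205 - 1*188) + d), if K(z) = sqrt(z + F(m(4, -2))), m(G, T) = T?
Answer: -2972*I*sqrt(2) ≈ -4203.0*I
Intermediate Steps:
d = -760 (d = 8*(5*(-10 - 9)) = 8*(5*(-19)) = 8*(-95) = -760)
S = -34
K(z) = sqrt(2 + z) (K(z) = sqrt(z + 2) = sqrt(2 + z))
K(S)*((205 - 1*188) + d) = sqrt(2 - 34)*((205 - 1*188) - 760) = sqrt(-32)*((205 - 188) - 760) = (4*I*sqrt(2))*(17 - 760) = (4*I*sqrt(2))*(-743) = -2972*I*sqrt(2)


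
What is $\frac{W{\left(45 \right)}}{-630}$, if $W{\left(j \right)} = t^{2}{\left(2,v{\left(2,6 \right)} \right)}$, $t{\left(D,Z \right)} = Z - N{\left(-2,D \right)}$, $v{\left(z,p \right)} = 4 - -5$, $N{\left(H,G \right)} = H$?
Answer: $- \frac{121}{630} \approx -0.19206$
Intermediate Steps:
$v{\left(z,p \right)} = 9$ ($v{\left(z,p \right)} = 4 + 5 = 9$)
$t{\left(D,Z \right)} = 2 + Z$ ($t{\left(D,Z \right)} = Z - -2 = Z + 2 = 2 + Z$)
$W{\left(j \right)} = 121$ ($W{\left(j \right)} = \left(2 + 9\right)^{2} = 11^{2} = 121$)
$\frac{W{\left(45 \right)}}{-630} = \frac{121}{-630} = 121 \left(- \frac{1}{630}\right) = - \frac{121}{630}$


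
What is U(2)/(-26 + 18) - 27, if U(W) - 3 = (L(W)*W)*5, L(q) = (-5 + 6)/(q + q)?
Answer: -443/16 ≈ -27.688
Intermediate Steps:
L(q) = 1/(2*q)
U(W) = 11/2 (U(W) = 3 + ((1/(2*W))*W)*5 = 3 + (½)*5 = 3 + 5/2 = 11/2)
U(2)/(-26 + 18) - 27 = (11/2)/(-26 + 18) - 27 = (11/2)/(-8) - 27 = -⅛*11/2 - 27 = -11/16 - 27 = -443/16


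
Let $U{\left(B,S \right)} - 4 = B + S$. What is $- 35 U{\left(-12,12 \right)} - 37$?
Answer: $-177$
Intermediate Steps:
$U{\left(B,S \right)} = 4 + B + S$ ($U{\left(B,S \right)} = 4 + \left(B + S\right) = 4 + B + S$)
$- 35 U{\left(-12,12 \right)} - 37 = - 35 \left(4 - 12 + 12\right) - 37 = \left(-35\right) 4 - 37 = -140 - 37 = -177$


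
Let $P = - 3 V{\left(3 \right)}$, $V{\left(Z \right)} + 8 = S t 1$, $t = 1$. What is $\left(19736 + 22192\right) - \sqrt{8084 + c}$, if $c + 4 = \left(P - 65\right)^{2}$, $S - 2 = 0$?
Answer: $41928 - \sqrt{10289} \approx 41827.0$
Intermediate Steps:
$S = 2$ ($S = 2 + 0 = 2$)
$V{\left(Z \right)} = -6$ ($V{\left(Z \right)} = -8 + 2 \cdot 1 \cdot 1 = -8 + 2 \cdot 1 = -8 + 2 = -6$)
$P = 18$ ($P = \left(-3\right) \left(-6\right) = 18$)
$c = 2205$ ($c = -4 + \left(18 - 65\right)^{2} = -4 + \left(-47\right)^{2} = -4 + 2209 = 2205$)
$\left(19736 + 22192\right) - \sqrt{8084 + c} = \left(19736 + 22192\right) - \sqrt{8084 + 2205} = 41928 - \sqrt{10289}$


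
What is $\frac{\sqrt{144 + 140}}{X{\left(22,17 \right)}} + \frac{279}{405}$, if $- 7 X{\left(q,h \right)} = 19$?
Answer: $\frac{31}{45} - \frac{14 \sqrt{71}}{19} \approx -5.5199$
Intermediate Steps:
$X{\left(q,h \right)} = - \frac{19}{7}$ ($X{\left(q,h \right)} = \left(- \frac{1}{7}\right) 19 = - \frac{19}{7}$)
$\frac{\sqrt{144 + 140}}{X{\left(22,17 \right)}} + \frac{279}{405} = \frac{\sqrt{144 + 140}}{- \frac{19}{7}} + \frac{279}{405} = \sqrt{284} \left(- \frac{7}{19}\right) + 279 \cdot \frac{1}{405} = 2 \sqrt{71} \left(- \frac{7}{19}\right) + \frac{31}{45} = - \frac{14 \sqrt{71}}{19} + \frac{31}{45} = \frac{31}{45} - \frac{14 \sqrt{71}}{19}$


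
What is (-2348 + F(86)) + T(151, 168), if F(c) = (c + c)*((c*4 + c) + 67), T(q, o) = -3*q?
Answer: 82683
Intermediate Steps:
F(c) = 2*c*(67 + 5*c) (F(c) = (2*c)*((4*c + c) + 67) = (2*c)*(5*c + 67) = (2*c)*(67 + 5*c) = 2*c*(67 + 5*c))
(-2348 + F(86)) + T(151, 168) = (-2348 + 2*86*(67 + 5*86)) - 3*151 = (-2348 + 2*86*(67 + 430)) - 453 = (-2348 + 2*86*497) - 453 = (-2348 + 85484) - 453 = 83136 - 453 = 82683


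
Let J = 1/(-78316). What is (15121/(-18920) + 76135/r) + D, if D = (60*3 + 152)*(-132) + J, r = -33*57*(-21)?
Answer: -8327791395427517/190032990840 ≈ -43823.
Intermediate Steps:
r = 39501 (r = -1881*(-21) = 39501)
J = -1/78316 ≈ -1.2769e-5
D = -3432120385/78316 (D = (60*3 + 152)*(-132) - 1/78316 = (180 + 152)*(-132) - 1/78316 = 332*(-132) - 1/78316 = -43824 - 1/78316 = -3432120385/78316 ≈ -43824.)
(15121/(-18920) + 76135/r) + D = (15121/(-18920) + 76135/39501) - 3432120385/78316 = (15121*(-1/18920) + 76135*(1/39501)) - 3432120385/78316 = (-15121/18920 + 76135/39501) - 3432120385/78316 = 76652689/67941720 - 3432120385/78316 = -8327791395427517/190032990840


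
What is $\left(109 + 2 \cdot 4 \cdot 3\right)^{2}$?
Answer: $17689$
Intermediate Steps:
$\left(109 + 2 \cdot 4 \cdot 3\right)^{2} = \left(109 + 8 \cdot 3\right)^{2} = \left(109 + 24\right)^{2} = 133^{2} = 17689$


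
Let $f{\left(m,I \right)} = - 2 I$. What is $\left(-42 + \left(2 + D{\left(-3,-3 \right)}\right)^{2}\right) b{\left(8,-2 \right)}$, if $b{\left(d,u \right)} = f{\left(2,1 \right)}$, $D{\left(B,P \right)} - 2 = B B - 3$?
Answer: $-116$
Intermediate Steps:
$D{\left(B,P \right)} = -1 + B^{2}$ ($D{\left(B,P \right)} = 2 + \left(B B - 3\right) = 2 + \left(B^{2} - 3\right) = 2 + \left(-3 + B^{2}\right) = -1 + B^{2}$)
$b{\left(d,u \right)} = -2$ ($b{\left(d,u \right)} = \left(-2\right) 1 = -2$)
$\left(-42 + \left(2 + D{\left(-3,-3 \right)}\right)^{2}\right) b{\left(8,-2 \right)} = \left(-42 + \left(2 - \left(1 - \left(-3\right)^{2}\right)\right)^{2}\right) \left(-2\right) = \left(-42 + \left(2 + \left(-1 + 9\right)\right)^{2}\right) \left(-2\right) = \left(-42 + \left(2 + 8\right)^{2}\right) \left(-2\right) = \left(-42 + 10^{2}\right) \left(-2\right) = \left(-42 + 100\right) \left(-2\right) = 58 \left(-2\right) = -116$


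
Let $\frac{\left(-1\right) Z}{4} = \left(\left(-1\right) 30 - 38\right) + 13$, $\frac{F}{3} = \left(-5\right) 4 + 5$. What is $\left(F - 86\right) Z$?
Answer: $-28820$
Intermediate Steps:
$F = -45$ ($F = 3 \left(\left(-5\right) 4 + 5\right) = 3 \left(-20 + 5\right) = 3 \left(-15\right) = -45$)
$Z = 220$ ($Z = - 4 \left(\left(\left(-1\right) 30 - 38\right) + 13\right) = - 4 \left(\left(-30 - 38\right) + 13\right) = - 4 \left(-68 + 13\right) = \left(-4\right) \left(-55\right) = 220$)
$\left(F - 86\right) Z = \left(-45 - 86\right) 220 = \left(-131\right) 220 = -28820$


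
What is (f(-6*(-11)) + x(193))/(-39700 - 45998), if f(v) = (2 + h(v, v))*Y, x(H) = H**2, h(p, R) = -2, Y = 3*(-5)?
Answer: -37249/85698 ≈ -0.43465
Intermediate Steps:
Y = -15
f(v) = 0 (f(v) = (2 - 2)*(-15) = 0*(-15) = 0)
(f(-6*(-11)) + x(193))/(-39700 - 45998) = (0 + 193**2)/(-39700 - 45998) = (0 + 37249)/(-85698) = 37249*(-1/85698) = -37249/85698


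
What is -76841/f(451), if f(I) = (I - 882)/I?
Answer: 34655291/431 ≈ 80407.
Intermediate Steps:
f(I) = (-882 + I)/I
-76841/f(451) = -76841*451/(-882 + 451) = -76841/((1/451)*(-431)) = -76841/(-431/451) = -76841*(-451/431) = 34655291/431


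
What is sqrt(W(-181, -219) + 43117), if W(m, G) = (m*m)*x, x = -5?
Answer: 4*I*sqrt(7543) ≈ 347.4*I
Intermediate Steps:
W(m, G) = -5*m**2 (W(m, G) = (m*m)*(-5) = m**2*(-5) = -5*m**2)
sqrt(W(-181, -219) + 43117) = sqrt(-5*(-181)**2 + 43117) = sqrt(-5*32761 + 43117) = sqrt(-163805 + 43117) = sqrt(-120688) = 4*I*sqrt(7543)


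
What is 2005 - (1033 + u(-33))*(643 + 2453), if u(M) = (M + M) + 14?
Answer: -3035171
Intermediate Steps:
u(M) = 14 + 2*M (u(M) = 2*M + 14 = 14 + 2*M)
2005 - (1033 + u(-33))*(643 + 2453) = 2005 - (1033 + (14 + 2*(-33)))*(643 + 2453) = 2005 - (1033 + (14 - 66))*3096 = 2005 - (1033 - 52)*3096 = 2005 - 981*3096 = 2005 - 1*3037176 = 2005 - 3037176 = -3035171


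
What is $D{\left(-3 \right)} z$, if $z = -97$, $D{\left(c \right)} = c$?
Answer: $291$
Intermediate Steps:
$D{\left(-3 \right)} z = \left(-3\right) \left(-97\right) = 291$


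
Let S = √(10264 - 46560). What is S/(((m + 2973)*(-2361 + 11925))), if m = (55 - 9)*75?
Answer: I*√9074/30714786 ≈ 3.1014e-6*I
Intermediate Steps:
m = 3450 (m = 46*75 = 3450)
S = 2*I*√9074 (S = √(-36296) = 2*I*√9074 ≈ 190.52*I)
S/(((m + 2973)*(-2361 + 11925))) = (2*I*√9074)/(((3450 + 2973)*(-2361 + 11925))) = (2*I*√9074)/((6423*9564)) = (2*I*√9074)/61429572 = (2*I*√9074)*(1/61429572) = I*√9074/30714786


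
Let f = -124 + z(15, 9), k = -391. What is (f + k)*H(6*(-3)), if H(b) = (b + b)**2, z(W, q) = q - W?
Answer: -675216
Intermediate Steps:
H(b) = 4*b**2 (H(b) = (2*b)**2 = 4*b**2)
f = -130 (f = -124 + (9 - 1*15) = -124 + (9 - 15) = -124 - 6 = -130)
(f + k)*H(6*(-3)) = (-130 - 391)*(4*(6*(-3))**2) = -2084*(-18)**2 = -2084*324 = -521*1296 = -675216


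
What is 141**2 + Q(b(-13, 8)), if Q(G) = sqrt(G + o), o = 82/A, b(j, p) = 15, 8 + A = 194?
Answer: 19881 + 2*sqrt(33387)/93 ≈ 19885.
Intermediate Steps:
A = 186 (A = -8 + 194 = 186)
o = 41/93 (o = 82/186 = 82*(1/186) = 41/93 ≈ 0.44086)
Q(G) = sqrt(41/93 + G) (Q(G) = sqrt(G + 41/93) = sqrt(41/93 + G))
141**2 + Q(b(-13, 8)) = 141**2 + sqrt(3813 + 8649*15)/93 = 19881 + sqrt(3813 + 129735)/93 = 19881 + sqrt(133548)/93 = 19881 + (2*sqrt(33387))/93 = 19881 + 2*sqrt(33387)/93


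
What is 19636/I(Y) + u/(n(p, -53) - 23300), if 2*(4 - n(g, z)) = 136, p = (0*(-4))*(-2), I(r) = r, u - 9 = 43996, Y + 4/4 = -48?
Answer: -460931749/1144836 ≈ -402.62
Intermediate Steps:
Y = -49 (Y = -1 - 48 = -49)
u = 44005 (u = 9 + 43996 = 44005)
p = 0 (p = 0*(-2) = 0)
n(g, z) = -64 (n(g, z) = 4 - ½*136 = 4 - 68 = -64)
19636/I(Y) + u/(n(p, -53) - 23300) = 19636/(-49) + 44005/(-64 - 23300) = 19636*(-1/49) + 44005/(-23364) = -19636/49 + 44005*(-1/23364) = -19636/49 - 44005/23364 = -460931749/1144836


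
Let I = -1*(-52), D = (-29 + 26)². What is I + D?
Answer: 61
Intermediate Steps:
D = 9 (D = (-3)² = 9)
I = 52
I + D = 52 + 9 = 61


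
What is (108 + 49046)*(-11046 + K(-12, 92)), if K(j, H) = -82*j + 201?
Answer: -484707594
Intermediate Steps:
K(j, H) = 201 - 82*j
(108 + 49046)*(-11046 + K(-12, 92)) = (108 + 49046)*(-11046 + (201 - 82*(-12))) = 49154*(-11046 + (201 + 984)) = 49154*(-11046 + 1185) = 49154*(-9861) = -484707594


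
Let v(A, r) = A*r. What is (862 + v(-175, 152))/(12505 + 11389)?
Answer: -12869/11947 ≈ -1.0772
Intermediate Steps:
(862 + v(-175, 152))/(12505 + 11389) = (862 - 175*152)/(12505 + 11389) = (862 - 26600)/23894 = -25738*1/23894 = -12869/11947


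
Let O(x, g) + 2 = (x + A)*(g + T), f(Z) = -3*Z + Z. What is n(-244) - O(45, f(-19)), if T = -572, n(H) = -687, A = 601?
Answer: 344279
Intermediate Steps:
f(Z) = -2*Z
O(x, g) = -2 + (-572 + g)*(601 + x) (O(x, g) = -2 + (x + 601)*(g - 572) = -2 + (601 + x)*(-572 + g) = -2 + (-572 + g)*(601 + x))
n(-244) - O(45, f(-19)) = -687 - (-343774 - 572*45 + 601*(-2*(-19)) - 2*(-19)*45) = -687 - (-343774 - 25740 + 601*38 + 38*45) = -687 - (-343774 - 25740 + 22838 + 1710) = -687 - 1*(-344966) = -687 + 344966 = 344279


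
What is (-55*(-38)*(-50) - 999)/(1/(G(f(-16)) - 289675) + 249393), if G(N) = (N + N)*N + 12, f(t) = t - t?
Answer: -30559156837/72239924558 ≈ -0.42302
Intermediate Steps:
f(t) = 0
G(N) = 12 + 2*N² (G(N) = (2*N)*N + 12 = 2*N² + 12 = 12 + 2*N²)
(-55*(-38)*(-50) - 999)/(1/(G(f(-16)) - 289675) + 249393) = (-55*(-38)*(-50) - 999)/(1/((12 + 2*0²) - 289675) + 249393) = (2090*(-50) - 999)/(1/((12 + 2*0) - 289675) + 249393) = (-104500 - 999)/(1/((12 + 0) - 289675) + 249393) = -105499/(1/(12 - 289675) + 249393) = -105499/(1/(-289663) + 249393) = -105499/(-1/289663 + 249393) = -105499/72239924558/289663 = -105499*289663/72239924558 = -30559156837/72239924558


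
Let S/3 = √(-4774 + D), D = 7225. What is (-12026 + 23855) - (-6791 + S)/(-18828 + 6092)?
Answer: 150647353/12736 + 3*√2451/12736 ≈ 11828.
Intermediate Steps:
S = 3*√2451 (S = 3*√(-4774 + 7225) = 3*√2451 ≈ 148.52)
(-12026 + 23855) - (-6791 + S)/(-18828 + 6092) = (-12026 + 23855) - (-6791 + 3*√2451)/(-18828 + 6092) = 11829 - (-6791 + 3*√2451)/(-12736) = 11829 - (-6791 + 3*√2451)*(-1)/12736 = 11829 - (6791/12736 - 3*√2451/12736) = 11829 + (-6791/12736 + 3*√2451/12736) = 150647353/12736 + 3*√2451/12736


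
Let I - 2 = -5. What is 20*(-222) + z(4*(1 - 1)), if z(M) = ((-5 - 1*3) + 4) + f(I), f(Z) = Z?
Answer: -4447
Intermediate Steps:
I = -3 (I = 2 - 5 = -3)
z(M) = -7 (z(M) = ((-5 - 1*3) + 4) - 3 = ((-5 - 3) + 4) - 3 = (-8 + 4) - 3 = -4 - 3 = -7)
20*(-222) + z(4*(1 - 1)) = 20*(-222) - 7 = -4440 - 7 = -4447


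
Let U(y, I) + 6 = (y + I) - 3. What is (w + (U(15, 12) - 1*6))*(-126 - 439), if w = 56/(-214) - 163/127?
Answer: -80270115/13589 ≈ -5907.0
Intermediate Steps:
U(y, I) = -9 + I + y (U(y, I) = -6 + ((y + I) - 3) = -6 + ((I + y) - 3) = -6 + (-3 + I + y) = -9 + I + y)
w = -20997/13589 (w = 56*(-1/214) - 163*1/127 = -28/107 - 163/127 = -20997/13589 ≈ -1.5451)
(w + (U(15, 12) - 1*6))*(-126 - 439) = (-20997/13589 + ((-9 + 12 + 15) - 1*6))*(-126 - 439) = (-20997/13589 + (18 - 6))*(-565) = (-20997/13589 + 12)*(-565) = (142071/13589)*(-565) = -80270115/13589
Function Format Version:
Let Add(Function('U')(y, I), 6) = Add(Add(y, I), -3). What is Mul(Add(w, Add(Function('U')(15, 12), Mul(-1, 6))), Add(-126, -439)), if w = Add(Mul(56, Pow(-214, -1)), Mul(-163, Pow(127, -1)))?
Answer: Rational(-80270115, 13589) ≈ -5907.0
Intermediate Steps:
Function('U')(y, I) = Add(-9, I, y) (Function('U')(y, I) = Add(-6, Add(Add(y, I), -3)) = Add(-6, Add(Add(I, y), -3)) = Add(-6, Add(-3, I, y)) = Add(-9, I, y))
w = Rational(-20997, 13589) (w = Add(Mul(56, Rational(-1, 214)), Mul(-163, Rational(1, 127))) = Add(Rational(-28, 107), Rational(-163, 127)) = Rational(-20997, 13589) ≈ -1.5451)
Mul(Add(w, Add(Function('U')(15, 12), Mul(-1, 6))), Add(-126, -439)) = Mul(Add(Rational(-20997, 13589), Add(Add(-9, 12, 15), Mul(-1, 6))), Add(-126, -439)) = Mul(Add(Rational(-20997, 13589), Add(18, -6)), -565) = Mul(Add(Rational(-20997, 13589), 12), -565) = Mul(Rational(142071, 13589), -565) = Rational(-80270115, 13589)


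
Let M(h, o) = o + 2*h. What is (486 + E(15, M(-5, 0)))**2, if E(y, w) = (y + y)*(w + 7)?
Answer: 156816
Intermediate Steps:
E(y, w) = 2*y*(7 + w) (E(y, w) = (2*y)*(7 + w) = 2*y*(7 + w))
(486 + E(15, M(-5, 0)))**2 = (486 + 2*15*(7 + (0 + 2*(-5))))**2 = (486 + 2*15*(7 + (0 - 10)))**2 = (486 + 2*15*(7 - 10))**2 = (486 + 2*15*(-3))**2 = (486 - 90)**2 = 396**2 = 156816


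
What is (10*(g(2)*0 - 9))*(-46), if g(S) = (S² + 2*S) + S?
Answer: 4140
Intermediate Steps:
g(S) = S² + 3*S
(10*(g(2)*0 - 9))*(-46) = (10*((2*(3 + 2))*0 - 9))*(-46) = (10*((2*5)*0 - 9))*(-46) = (10*(10*0 - 9))*(-46) = (10*(0 - 9))*(-46) = (10*(-9))*(-46) = -90*(-46) = 4140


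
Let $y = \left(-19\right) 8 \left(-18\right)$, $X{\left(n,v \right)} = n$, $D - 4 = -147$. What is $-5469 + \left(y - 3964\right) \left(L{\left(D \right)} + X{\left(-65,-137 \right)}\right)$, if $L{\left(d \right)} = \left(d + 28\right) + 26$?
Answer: $183643$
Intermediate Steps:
$D = -143$ ($D = 4 - 147 = -143$)
$L{\left(d \right)} = 54 + d$ ($L{\left(d \right)} = \left(28 + d\right) + 26 = 54 + d$)
$y = 2736$ ($y = \left(-152\right) \left(-18\right) = 2736$)
$-5469 + \left(y - 3964\right) \left(L{\left(D \right)} + X{\left(-65,-137 \right)}\right) = -5469 + \left(2736 - 3964\right) \left(\left(54 - 143\right) - 65\right) = -5469 - 1228 \left(-89 - 65\right) = -5469 - -189112 = -5469 + 189112 = 183643$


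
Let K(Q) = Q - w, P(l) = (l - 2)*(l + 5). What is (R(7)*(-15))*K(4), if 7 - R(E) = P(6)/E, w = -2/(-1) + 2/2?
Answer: -75/7 ≈ -10.714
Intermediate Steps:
P(l) = (-2 + l)*(5 + l)
w = 3 (w = -2*(-1) + 2*(½) = 2 + 1 = 3)
K(Q) = -3 + Q (K(Q) = Q - 1*3 = Q - 3 = -3 + Q)
R(E) = 7 - 44/E (R(E) = 7 - (-10 + 6² + 3*6)/E = 7 - (-10 + 36 + 18)/E = 7 - 44/E)
(R(7)*(-15))*K(4) = ((7 - 44/7)*(-15))*(-3 + 4) = ((7 - 44*⅐)*(-15))*1 = ((7 - 44/7)*(-15))*1 = ((5/7)*(-15))*1 = -75/7*1 = -75/7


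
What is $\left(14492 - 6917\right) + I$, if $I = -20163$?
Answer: $-12588$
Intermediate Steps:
$\left(14492 - 6917\right) + I = \left(14492 - 6917\right) - 20163 = 7575 - 20163 = -12588$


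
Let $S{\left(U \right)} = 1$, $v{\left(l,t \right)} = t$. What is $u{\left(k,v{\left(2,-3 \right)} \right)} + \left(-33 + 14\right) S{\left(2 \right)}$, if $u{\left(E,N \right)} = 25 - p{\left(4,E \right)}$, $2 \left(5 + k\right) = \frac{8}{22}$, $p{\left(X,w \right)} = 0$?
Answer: $6$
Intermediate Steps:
$k = - \frac{53}{11}$ ($k = -5 + \frac{8 \cdot \frac{1}{22}}{2} = -5 + \frac{1}{2} \cdot \frac{4}{11} = -5 + \frac{2}{11} = - \frac{53}{11} \approx -4.8182$)
$u{\left(E,N \right)} = 25$ ($u{\left(E,N \right)} = 25 - 0 = 25 + 0 = 25$)
$u{\left(k,v{\left(2,-3 \right)} \right)} + \left(-33 + 14\right) S{\left(2 \right)} = 25 + \left(-33 + 14\right) 1 = 25 - 19 = 6$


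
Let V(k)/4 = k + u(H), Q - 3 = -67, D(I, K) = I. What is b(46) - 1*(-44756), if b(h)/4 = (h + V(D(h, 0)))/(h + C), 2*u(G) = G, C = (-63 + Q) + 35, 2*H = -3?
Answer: 1028934/23 ≈ 44736.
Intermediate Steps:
H = -3/2 (H = (½)*(-3) = -3/2 ≈ -1.5000)
Q = -64 (Q = 3 - 67 = -64)
C = -92 (C = (-63 - 64) + 35 = -127 + 35 = -92)
u(G) = G/2
V(k) = -3 + 4*k (V(k) = 4*(k + (½)*(-3/2)) = 4*(k - ¾) = 4*(-¾ + k) = -3 + 4*k)
b(h) = 4*(-3 + 5*h)/(-92 + h) (b(h) = 4*((h + (-3 + 4*h))/(h - 92)) = 4*((-3 + 5*h)/(-92 + h)) = 4*(-3 + 5*h)/(-92 + h))
b(46) - 1*(-44756) = 4*(-3 + 5*46)/(-92 + 46) - 1*(-44756) = 4*(-3 + 230)/(-46) + 44756 = 4*(-1/46)*227 + 44756 = -454/23 + 44756 = 1028934/23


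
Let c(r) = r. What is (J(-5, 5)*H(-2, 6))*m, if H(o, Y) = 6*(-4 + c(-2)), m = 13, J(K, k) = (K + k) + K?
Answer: 2340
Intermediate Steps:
J(K, k) = k + 2*K
H(o, Y) = -36 (H(o, Y) = 6*(-4 - 2) = 6*(-6) = -36)
(J(-5, 5)*H(-2, 6))*m = ((5 + 2*(-5))*(-36))*13 = ((5 - 10)*(-36))*13 = -5*(-36)*13 = 180*13 = 2340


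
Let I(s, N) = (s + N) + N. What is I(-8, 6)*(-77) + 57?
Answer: -251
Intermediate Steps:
I(s, N) = s + 2*N (I(s, N) = (N + s) + N = s + 2*N)
I(-8, 6)*(-77) + 57 = (-8 + 2*6)*(-77) + 57 = (-8 + 12)*(-77) + 57 = 4*(-77) + 57 = -308 + 57 = -251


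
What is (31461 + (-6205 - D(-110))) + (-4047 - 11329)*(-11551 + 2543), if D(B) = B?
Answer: 138532374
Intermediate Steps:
(31461 + (-6205 - D(-110))) + (-4047 - 11329)*(-11551 + 2543) = (31461 + (-6205 - 1*(-110))) + (-4047 - 11329)*(-11551 + 2543) = (31461 + (-6205 + 110)) - 15376*(-9008) = (31461 - 6095) + 138507008 = 25366 + 138507008 = 138532374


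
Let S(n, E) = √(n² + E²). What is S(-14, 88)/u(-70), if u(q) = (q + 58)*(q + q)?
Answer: √1985/840 ≈ 0.053040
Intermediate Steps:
S(n, E) = √(E² + n²)
u(q) = 2*q*(58 + q) (u(q) = (58 + q)*(2*q) = 2*q*(58 + q))
S(-14, 88)/u(-70) = √(88² + (-14)²)/((2*(-70)*(58 - 70))) = √(7744 + 196)/((2*(-70)*(-12))) = √7940/1680 = (2*√1985)*(1/1680) = √1985/840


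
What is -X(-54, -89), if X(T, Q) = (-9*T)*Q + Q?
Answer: 43343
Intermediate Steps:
X(T, Q) = Q - 9*Q*T (X(T, Q) = -9*Q*T + Q = Q - 9*Q*T)
-X(-54, -89) = -(-89)*(1 - 9*(-54)) = -(-89)*(1 + 486) = -(-89)*487 = -1*(-43343) = 43343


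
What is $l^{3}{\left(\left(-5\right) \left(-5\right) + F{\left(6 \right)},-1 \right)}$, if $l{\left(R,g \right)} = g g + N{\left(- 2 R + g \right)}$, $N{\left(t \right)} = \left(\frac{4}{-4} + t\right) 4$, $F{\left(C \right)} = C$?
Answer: $-16581375$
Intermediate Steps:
$N{\left(t \right)} = -4 + 4 t$ ($N{\left(t \right)} = \left(4 \left(- \frac{1}{4}\right) + t\right) 4 = \left(-1 + t\right) 4 = -4 + 4 t$)
$l{\left(R,g \right)} = -4 + g^{2} - 8 R + 4 g$ ($l{\left(R,g \right)} = g g + \left(-4 + 4 \left(- 2 R + g\right)\right) = g^{2} + \left(-4 + 4 \left(g - 2 R\right)\right) = g^{2} - \left(4 - 4 g + 8 R\right) = -4 + g^{2} - 8 R + 4 g$)
$l^{3}{\left(\left(-5\right) \left(-5\right) + F{\left(6 \right)},-1 \right)} = \left(-4 + \left(-1\right)^{2} - 8 \left(\left(-5\right) \left(-5\right) + 6\right) + 4 \left(-1\right)\right)^{3} = \left(-4 + 1 - 8 \left(25 + 6\right) - 4\right)^{3} = \left(-4 + 1 - 248 - 4\right)^{3} = \left(-255\right)^{3} = -16581375$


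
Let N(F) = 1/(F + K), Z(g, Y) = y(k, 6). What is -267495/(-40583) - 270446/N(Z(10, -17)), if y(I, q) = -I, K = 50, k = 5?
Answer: -493897683315/40583 ≈ -1.2170e+7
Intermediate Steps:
Z(g, Y) = -5 (Z(g, Y) = -1*5 = -5)
N(F) = 1/(50 + F) (N(F) = 1/(F + 50) = 1/(50 + F))
-267495/(-40583) - 270446/N(Z(10, -17)) = -267495/(-40583) - 270446/(1/(50 - 5)) = -267495*(-1/40583) - 270446/(1/45) = 267495/40583 - 270446/1/45 = 267495/40583 - 270446*45 = 267495/40583 - 12170070 = -493897683315/40583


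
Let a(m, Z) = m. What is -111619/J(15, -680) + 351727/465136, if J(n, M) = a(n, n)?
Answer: -51912739279/6977040 ≈ -7440.5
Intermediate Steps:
J(n, M) = n
-111619/J(15, -680) + 351727/465136 = -111619/15 + 351727/465136 = -51912739279/6977040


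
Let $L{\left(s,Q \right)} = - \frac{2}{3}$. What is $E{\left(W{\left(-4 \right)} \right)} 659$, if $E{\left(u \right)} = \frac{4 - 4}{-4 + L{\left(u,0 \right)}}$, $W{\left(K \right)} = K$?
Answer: $0$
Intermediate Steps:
$L{\left(s,Q \right)} = - \frac{2}{3}$ ($L{\left(s,Q \right)} = \left(-2\right) \frac{1}{3} = - \frac{2}{3}$)
$E{\left(u \right)} = 0$ ($E{\left(u \right)} = \frac{4 - 4}{-4 - \frac{2}{3}} = \frac{0}{- \frac{14}{3}} = 0 \left(- \frac{3}{14}\right) = 0$)
$E{\left(W{\left(-4 \right)} \right)} 659 = 0 \cdot 659 = 0$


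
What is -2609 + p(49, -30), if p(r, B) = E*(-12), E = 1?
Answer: -2621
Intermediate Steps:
p(r, B) = -12 (p(r, B) = 1*(-12) = -12)
-2609 + p(49, -30) = -2609 - 12 = -2621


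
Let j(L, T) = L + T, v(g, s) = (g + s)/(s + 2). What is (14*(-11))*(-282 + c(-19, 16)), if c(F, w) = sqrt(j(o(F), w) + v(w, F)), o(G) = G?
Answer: 43428 - 616*I*sqrt(51)/17 ≈ 43428.0 - 258.77*I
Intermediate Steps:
v(g, s) = (g + s)/(2 + s)
c(F, w) = sqrt(F + w + (F + w)/(2 + F)) (c(F, w) = sqrt((F + w) + (w + F)/(2 + F)) = sqrt((F + w) + (F + w)/(2 + F)) = sqrt(F + w + (F + w)/(2 + F)))
(14*(-11))*(-282 + c(-19, 16)) = (14*(-11))*(-282 + sqrt((-19 + 16 + (2 - 19)*(-19 + 16))/(2 - 19))) = -154*(-282 + sqrt((-19 + 16 - 17*(-3))/(-17))) = -154*(-282 + sqrt(-(-19 + 16 + 51)/17)) = -154*(-282 + sqrt(-1/17*48)) = -154*(-282 + sqrt(-48/17)) = -154*(-282 + 4*I*sqrt(51)/17) = 43428 - 616*I*sqrt(51)/17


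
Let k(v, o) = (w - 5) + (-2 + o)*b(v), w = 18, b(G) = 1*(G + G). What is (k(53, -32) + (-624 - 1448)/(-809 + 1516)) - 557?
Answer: -419244/101 ≈ -4150.9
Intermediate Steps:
b(G) = 2*G (b(G) = 1*(2*G) = 2*G)
k(v, o) = 13 + 2*v*(-2 + o) (k(v, o) = (18 - 5) + (-2 + o)*(2*v) = 13 + 2*v*(-2 + o))
(k(53, -32) + (-624 - 1448)/(-809 + 1516)) - 557 = ((13 - 4*53 + 2*(-32)*53) + (-624 - 1448)/(-809 + 1516)) - 557 = ((13 - 212 - 3392) - 2072/707) - 557 = (-3591 - 2072*1/707) - 557 = (-3591 - 296/101) - 557 = -362987/101 - 557 = -419244/101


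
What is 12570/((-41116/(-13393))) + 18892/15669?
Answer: 1319326535081/322123302 ≈ 4095.7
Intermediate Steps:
12570/((-41116/(-13393))) + 18892/15669 = 12570/((-41116*(-1/13393))) + 18892*(1/15669) = 12570/(41116/13393) + 18892/15669 = 12570*(13393/41116) + 18892/15669 = 84175005/20558 + 18892/15669 = 1319326535081/322123302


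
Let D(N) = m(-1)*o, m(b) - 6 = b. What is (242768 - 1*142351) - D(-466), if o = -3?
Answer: 100432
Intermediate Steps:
m(b) = 6 + b
D(N) = -15 (D(N) = (6 - 1)*(-3) = 5*(-3) = -15)
(242768 - 1*142351) - D(-466) = (242768 - 1*142351) - 1*(-15) = (242768 - 142351) + 15 = 100417 + 15 = 100432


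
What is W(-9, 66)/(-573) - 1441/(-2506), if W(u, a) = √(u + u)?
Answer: 1441/2506 - I*√2/191 ≈ 0.57502 - 0.0074043*I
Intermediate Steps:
W(u, a) = √2*√u (W(u, a) = √(2*u) = √2*√u)
W(-9, 66)/(-573) - 1441/(-2506) = (√2*√(-9))/(-573) - 1441/(-2506) = (√2*(3*I))*(-1/573) - 1441*(-1/2506) = (3*I*√2)*(-1/573) + 1441/2506 = -I*√2/191 + 1441/2506 = 1441/2506 - I*√2/191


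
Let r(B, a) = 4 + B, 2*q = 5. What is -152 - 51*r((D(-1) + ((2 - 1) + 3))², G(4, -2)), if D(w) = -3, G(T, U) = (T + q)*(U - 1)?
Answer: -407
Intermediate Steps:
q = 5/2 (q = (½)*5 = 5/2 ≈ 2.5000)
G(T, U) = (-1 + U)*(5/2 + T) (G(T, U) = (T + 5/2)*(U - 1) = (5/2 + T)*(-1 + U) = (-1 + U)*(5/2 + T))
-152 - 51*r((D(-1) + ((2 - 1) + 3))², G(4, -2)) = -152 - 51*(4 + (-3 + ((2 - 1) + 3))²) = -152 - 51*(4 + (-3 + (1 + 3))²) = -152 - 51*(4 + (-3 + 4)²) = -152 - 51*(4 + 1²) = -152 - 51*(4 + 1) = -152 - 51*5 = -152 - 255 = -407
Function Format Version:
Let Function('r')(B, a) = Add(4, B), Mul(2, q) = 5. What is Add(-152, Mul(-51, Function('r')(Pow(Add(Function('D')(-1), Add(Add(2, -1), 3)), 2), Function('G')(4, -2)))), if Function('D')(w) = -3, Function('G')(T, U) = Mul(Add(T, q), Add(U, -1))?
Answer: -407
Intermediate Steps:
q = Rational(5, 2) (q = Mul(Rational(1, 2), 5) = Rational(5, 2) ≈ 2.5000)
Function('G')(T, U) = Mul(Add(-1, U), Add(Rational(5, 2), T)) (Function('G')(T, U) = Mul(Add(T, Rational(5, 2)), Add(U, -1)) = Mul(Add(Rational(5, 2), T), Add(-1, U)) = Mul(Add(-1, U), Add(Rational(5, 2), T)))
Add(-152, Mul(-51, Function('r')(Pow(Add(Function('D')(-1), Add(Add(2, -1), 3)), 2), Function('G')(4, -2)))) = Add(-152, Mul(-51, Add(4, Pow(Add(-3, Add(Add(2, -1), 3)), 2)))) = Add(-152, Mul(-51, Add(4, Pow(Add(-3, Add(1, 3)), 2)))) = Add(-152, Mul(-51, Add(4, Pow(Add(-3, 4), 2)))) = Add(-152, Mul(-51, Add(4, Pow(1, 2)))) = Add(-152, Mul(-51, Add(4, 1))) = Add(-152, Mul(-51, 5)) = Add(-152, -255) = -407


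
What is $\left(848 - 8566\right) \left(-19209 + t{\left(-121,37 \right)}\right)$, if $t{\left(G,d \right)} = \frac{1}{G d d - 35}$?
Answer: $\frac{12281745850063}{82842} \approx 1.4825 \cdot 10^{8}$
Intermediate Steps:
$t{\left(G,d \right)} = \frac{1}{-35 + G d^{2}}$ ($t{\left(G,d \right)} = \frac{1}{G d^{2} - 35} = \frac{1}{-35 + G d^{2}}$)
$\left(848 - 8566\right) \left(-19209 + t{\left(-121,37 \right)}\right) = \left(848 - 8566\right) \left(-19209 + \frac{1}{-35 - 121 \cdot 37^{2}}\right) = - 7718 \left(-19209 + \frac{1}{-35 - 165649}\right) = - 7718 \left(-19209 + \frac{1}{-165684}\right) = - 7718 \left(-19209 - \frac{1}{165684}\right) = \left(-7718\right) \left(- \frac{3182623957}{165684}\right) = \frac{12281745850063}{82842}$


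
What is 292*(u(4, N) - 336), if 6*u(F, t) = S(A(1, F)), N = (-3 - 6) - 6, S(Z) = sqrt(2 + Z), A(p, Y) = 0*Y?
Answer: -98112 + 146*sqrt(2)/3 ≈ -98043.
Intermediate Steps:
A(p, Y) = 0
N = -15 (N = -9 - 6 = -15)
u(F, t) = sqrt(2)/6 (u(F, t) = sqrt(2 + 0)/6 = sqrt(2)/6)
292*(u(4, N) - 336) = 292*(sqrt(2)/6 - 336) = 292*(-336 + sqrt(2)/6) = -98112 + 146*sqrt(2)/3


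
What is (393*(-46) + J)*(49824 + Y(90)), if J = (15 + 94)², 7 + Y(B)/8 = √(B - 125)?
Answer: -308412296 - 49576*I*√35 ≈ -3.0841e+8 - 2.933e+5*I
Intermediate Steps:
Y(B) = -56 + 8*√(-125 + B) (Y(B) = -56 + 8*√(B - 125) = -56 + 8*√(-125 + B))
J = 11881 (J = 109² = 11881)
(393*(-46) + J)*(49824 + Y(90)) = (393*(-46) + 11881)*(49824 + (-56 + 8*√(-125 + 90))) = (-18078 + 11881)*(49824 + (-56 + 8*√(-35))) = -6197*(49824 + (-56 + 8*(I*√35))) = -6197*(49824 + (-56 + 8*I*√35)) = -6197*(49768 + 8*I*√35) = -308412296 - 49576*I*√35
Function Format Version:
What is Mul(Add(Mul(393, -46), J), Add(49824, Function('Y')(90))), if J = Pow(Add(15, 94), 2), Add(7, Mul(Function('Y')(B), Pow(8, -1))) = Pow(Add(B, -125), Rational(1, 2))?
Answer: Add(-308412296, Mul(-49576, I, Pow(35, Rational(1, 2)))) ≈ Add(-3.0841e+8, Mul(-2.9330e+5, I))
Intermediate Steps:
Function('Y')(B) = Add(-56, Mul(8, Pow(Add(-125, B), Rational(1, 2)))) (Function('Y')(B) = Add(-56, Mul(8, Pow(Add(B, -125), Rational(1, 2)))) = Add(-56, Mul(8, Pow(Add(-125, B), Rational(1, 2)))))
J = 11881 (J = Pow(109, 2) = 11881)
Mul(Add(Mul(393, -46), J), Add(49824, Function('Y')(90))) = Mul(Add(Mul(393, -46), 11881), Add(49824, Add(-56, Mul(8, Pow(Add(-125, 90), Rational(1, 2)))))) = Mul(Add(-18078, 11881), Add(49824, Add(-56, Mul(8, Pow(-35, Rational(1, 2)))))) = Mul(-6197, Add(49824, Add(-56, Mul(8, Mul(I, Pow(35, Rational(1, 2))))))) = Mul(-6197, Add(49824, Add(-56, Mul(8, I, Pow(35, Rational(1, 2)))))) = Mul(-6197, Add(49768, Mul(8, I, Pow(35, Rational(1, 2))))) = Add(-308412296, Mul(-49576, I, Pow(35, Rational(1, 2))))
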